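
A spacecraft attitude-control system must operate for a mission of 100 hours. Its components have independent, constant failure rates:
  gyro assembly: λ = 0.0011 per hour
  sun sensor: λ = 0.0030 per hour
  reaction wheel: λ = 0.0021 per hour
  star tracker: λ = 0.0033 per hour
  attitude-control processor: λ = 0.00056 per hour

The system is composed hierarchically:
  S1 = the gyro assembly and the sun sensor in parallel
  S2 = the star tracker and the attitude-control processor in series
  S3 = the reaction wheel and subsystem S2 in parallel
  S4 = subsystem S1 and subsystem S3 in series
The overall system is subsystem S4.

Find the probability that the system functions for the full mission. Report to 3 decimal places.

0.914

R(gyro assembly) = exp(−0.0011 × 100) = 0.89583
R(sun sensor) = exp(−0.0030 × 100) = 0.74082
R(reaction wheel) = exp(−0.0021 × 100) = 0.81058
R(star tracker) = exp(−0.0033 × 100) = 0.71892
R(attitude-control processor) = exp(−0.00056 × 100) = 0.94554
Parallel (gyro assembly and sun sensor): 1 − (1 − 0.89583)(1 − 0.74082) = 0.97300
Series (star tracker and attitude-control processor): 0.71892 × 0.94554 = 0.67977
Parallel (reaction wheel and [0.67977]): 1 − (1 − 0.81058)(1 − 0.67977) = 0.93934
Series ([0.97300] and [0.93934]): 0.97300 × 0.93934 = 0.914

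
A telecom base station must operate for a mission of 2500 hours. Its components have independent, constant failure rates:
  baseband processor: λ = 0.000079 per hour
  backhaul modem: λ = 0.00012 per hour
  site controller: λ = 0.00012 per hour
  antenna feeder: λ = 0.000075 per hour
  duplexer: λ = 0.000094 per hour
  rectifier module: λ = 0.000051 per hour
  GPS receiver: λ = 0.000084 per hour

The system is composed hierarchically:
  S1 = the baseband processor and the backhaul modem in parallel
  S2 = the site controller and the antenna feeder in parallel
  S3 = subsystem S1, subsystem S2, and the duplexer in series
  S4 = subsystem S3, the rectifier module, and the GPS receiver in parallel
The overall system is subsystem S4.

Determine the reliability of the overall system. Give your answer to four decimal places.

0.9937

R(baseband processor) = exp(−0.000079 × 2500) = 0.820780
R(backhaul modem) = exp(−0.00012 × 2500) = 0.740818
R(site controller) = exp(−0.00012 × 2500) = 0.740818
R(antenna feeder) = exp(−0.000075 × 2500) = 0.829029
R(duplexer) = exp(−0.000094 × 2500) = 0.790571
R(rectifier module) = exp(−0.000051 × 2500) = 0.880293
R(GPS receiver) = exp(−0.000084 × 2500) = 0.810584
Parallel (baseband processor and backhaul modem): 1 − (1 − 0.820780)(1 − 0.740818) = 0.953549
Parallel (site controller and antenna feeder): 1 − (1 − 0.740818)(1 − 0.829029) = 0.955687
Series ([0.953549], [0.955687], and duplexer): 0.953549 × 0.955687 × 0.790571 = 0.720443
Parallel ([0.720443], rectifier module, and GPS receiver): 1 − (1 − 0.720443)(1 − 0.880293)(1 − 0.810584) = 0.9937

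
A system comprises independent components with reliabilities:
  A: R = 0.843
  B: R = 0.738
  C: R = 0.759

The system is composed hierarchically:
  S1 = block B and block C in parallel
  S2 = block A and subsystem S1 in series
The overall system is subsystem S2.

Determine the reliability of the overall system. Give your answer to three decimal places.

0.790

Parallel (B and C): 1 − (1 − 0.73800)(1 − 0.75900) = 0.93686
Series (A and [0.93686]): 0.84300 × 0.93686 = 0.790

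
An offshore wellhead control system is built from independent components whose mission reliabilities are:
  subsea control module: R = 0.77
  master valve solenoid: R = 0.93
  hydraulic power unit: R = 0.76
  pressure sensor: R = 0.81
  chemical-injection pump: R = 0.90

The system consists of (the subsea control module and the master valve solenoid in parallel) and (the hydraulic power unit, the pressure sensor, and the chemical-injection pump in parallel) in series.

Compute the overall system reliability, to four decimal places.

0.9794

Parallel (subsea control module and master valve solenoid): 1 − (1 − 0.770000)(1 − 0.930000) = 0.983900
Parallel (hydraulic power unit, pressure sensor, and chemical-injection pump): 1 − (1 − 0.760000)(1 − 0.810000)(1 − 0.900000) = 0.995440
Series ([0.983900] and [0.995440]): 0.983900 × 0.995440 = 0.9794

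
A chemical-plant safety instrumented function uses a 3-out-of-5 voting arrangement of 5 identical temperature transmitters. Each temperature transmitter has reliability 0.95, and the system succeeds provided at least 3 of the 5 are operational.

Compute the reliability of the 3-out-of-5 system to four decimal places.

0.9988

R = Σ_{i=3}^{5} C(5,i) p^i (1−p)^{5−i} with p = 0.95
C(5,3)·0.95^3·0.05^2 = 0.021434
C(5,4)·0.95^4·0.05^1 = 0.203627
C(5,5)·0.95^5·0.05^0 = 0.773781
Sum = 0.9988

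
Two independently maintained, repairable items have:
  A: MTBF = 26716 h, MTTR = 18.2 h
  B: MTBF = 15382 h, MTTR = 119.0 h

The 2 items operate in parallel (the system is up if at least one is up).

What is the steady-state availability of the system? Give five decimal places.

A(A) = MTBF/(MTBF+MTTR) = 26716/(26716+18.2) = 0.999319
A(B) = MTBF/(MTBF+MTTR) = 15382/(15382+119.0) = 0.992323
Parallel availability: 1 − (1 − 0.999319)(1 − 0.992323) = 0.99999

0.99999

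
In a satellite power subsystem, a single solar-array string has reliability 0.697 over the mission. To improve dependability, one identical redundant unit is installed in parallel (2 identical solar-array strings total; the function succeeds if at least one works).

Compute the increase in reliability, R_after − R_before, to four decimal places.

R_before = 0.697
R_after = 1 − (1 − 0.697)^2 = 0.9082
ΔR = 0.9082 − 0.697 = 0.2112

0.2112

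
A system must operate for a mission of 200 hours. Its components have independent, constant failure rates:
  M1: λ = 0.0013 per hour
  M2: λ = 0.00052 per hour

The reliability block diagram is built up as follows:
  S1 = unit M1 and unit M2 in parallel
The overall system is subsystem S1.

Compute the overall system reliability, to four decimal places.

R(M1) = exp(−0.0013 × 200) = 0.771052
R(M2) = exp(−0.00052 × 200) = 0.901225
Parallel (M1 and M2): 1 − (1 − 0.771052)(1 − 0.901225) = 0.9774

0.9774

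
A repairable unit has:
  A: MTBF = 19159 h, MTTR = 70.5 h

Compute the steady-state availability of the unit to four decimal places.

A(A) = MTBF/(MTBF+MTTR) = 19159/(19159+70.5) = 0.9963

0.9963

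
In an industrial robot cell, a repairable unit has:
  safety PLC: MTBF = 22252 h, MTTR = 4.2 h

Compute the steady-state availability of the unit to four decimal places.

A(safety PLC) = MTBF/(MTBF+MTTR) = 22252/(22252+4.2) = 0.9998

0.9998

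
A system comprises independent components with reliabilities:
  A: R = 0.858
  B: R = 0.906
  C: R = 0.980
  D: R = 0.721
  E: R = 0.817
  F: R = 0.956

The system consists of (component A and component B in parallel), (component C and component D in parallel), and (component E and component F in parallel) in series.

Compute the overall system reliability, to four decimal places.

0.9732

Parallel (A and B): 1 − (1 − 0.858000)(1 − 0.906000) = 0.986652
Parallel (C and D): 1 − (1 − 0.980000)(1 − 0.721000) = 0.994420
Parallel (E and F): 1 − (1 − 0.817000)(1 − 0.956000) = 0.991948
Series ([0.986652], [0.994420], and [0.991948]): 0.986652 × 0.994420 × 0.991948 = 0.9732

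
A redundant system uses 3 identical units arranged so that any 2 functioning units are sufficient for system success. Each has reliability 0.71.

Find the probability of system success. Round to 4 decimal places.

R = Σ_{i=2}^{3} C(3,i) p^i (1−p)^{3−i} with p = 0.71
C(3,2)·0.71^2·0.29^1 = 0.438567
C(3,3)·0.71^3·0.29^0 = 0.357911
Sum = 0.7965

0.7965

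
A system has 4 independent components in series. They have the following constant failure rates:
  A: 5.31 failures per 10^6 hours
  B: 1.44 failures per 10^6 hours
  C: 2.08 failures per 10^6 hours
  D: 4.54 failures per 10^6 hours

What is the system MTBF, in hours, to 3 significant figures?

74800

Series of exponential components: λ_sys = Σ λ_i
λ_sys = 0.00000531 + 0.00000144 + 0.00000208 + 0.00000454 = 1.3370e-05 /h
MTBF = 1 / λ_sys = 74800 h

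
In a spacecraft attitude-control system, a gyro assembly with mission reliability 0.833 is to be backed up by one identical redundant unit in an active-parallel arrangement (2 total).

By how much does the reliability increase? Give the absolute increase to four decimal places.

0.1391

R_before = 0.833
R_after = 1 − (1 − 0.833)^2 = 0.9721
ΔR = 0.9721 − 0.833 = 0.1391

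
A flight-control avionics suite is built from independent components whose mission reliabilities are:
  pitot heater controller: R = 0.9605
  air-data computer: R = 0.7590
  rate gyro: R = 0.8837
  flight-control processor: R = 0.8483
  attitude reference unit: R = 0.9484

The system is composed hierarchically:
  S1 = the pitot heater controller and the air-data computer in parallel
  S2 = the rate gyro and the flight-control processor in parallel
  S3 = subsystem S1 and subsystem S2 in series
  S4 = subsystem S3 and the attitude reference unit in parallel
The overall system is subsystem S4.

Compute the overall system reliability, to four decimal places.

Parallel (pitot heater controller and air-data computer): 1 − (1 − 0.960500)(1 − 0.759000) = 0.990481
Parallel (rate gyro and flight-control processor): 1 − (1 − 0.883700)(1 − 0.848300) = 0.982357
Series ([0.990481] and [0.982357]): 0.990481 × 0.982357 = 0.973006
Parallel ([0.973006] and attitude reference unit): 1 − (1 − 0.973006)(1 − 0.948400) = 0.9986

0.9986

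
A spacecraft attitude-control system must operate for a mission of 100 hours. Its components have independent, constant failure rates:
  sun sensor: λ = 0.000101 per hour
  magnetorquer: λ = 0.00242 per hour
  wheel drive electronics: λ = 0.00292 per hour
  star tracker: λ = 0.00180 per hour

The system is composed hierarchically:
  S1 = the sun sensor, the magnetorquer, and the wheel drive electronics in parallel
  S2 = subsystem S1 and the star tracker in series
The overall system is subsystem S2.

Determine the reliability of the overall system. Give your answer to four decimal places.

0.8348

R(sun sensor) = exp(−0.000101 × 100) = 0.989951
R(magnetorquer) = exp(−0.00242 × 100) = 0.785056
R(wheel drive electronics) = exp(−0.00292 × 100) = 0.746769
R(star tracker) = exp(−0.00180 × 100) = 0.835270
Parallel (sun sensor, magnetorquer, and wheel drive electronics): 1 − (1 − 0.989951)(1 − 0.785056)(1 − 0.746769) = 0.999453
Series ([0.999453] and star tracker): 0.999453 × 0.835270 = 0.8348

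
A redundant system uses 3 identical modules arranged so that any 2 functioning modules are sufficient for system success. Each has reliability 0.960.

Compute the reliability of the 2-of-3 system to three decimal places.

R = Σ_{i=2}^{3} C(3,i) p^i (1−p)^{3−i} with p = 0.960
C(3,2)·0.960^2·0.040^1 = 0.11059
C(3,3)·0.960^3·0.040^0 = 0.88474
Sum = 0.995

0.995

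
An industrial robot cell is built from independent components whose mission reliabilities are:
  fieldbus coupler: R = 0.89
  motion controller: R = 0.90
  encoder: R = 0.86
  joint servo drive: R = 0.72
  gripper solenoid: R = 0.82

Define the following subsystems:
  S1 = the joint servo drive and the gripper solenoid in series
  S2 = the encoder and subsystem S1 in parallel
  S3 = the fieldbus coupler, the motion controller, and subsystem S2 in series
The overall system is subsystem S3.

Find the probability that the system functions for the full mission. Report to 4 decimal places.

Series (joint servo drive and gripper solenoid): 0.720000 × 0.820000 = 0.590400
Parallel (encoder and [0.590400]): 1 − (1 − 0.860000)(1 − 0.590400) = 0.942656
Series (fieldbus coupler, motion controller, and [0.942656]): 0.890000 × 0.900000 × 0.942656 = 0.7551

0.7551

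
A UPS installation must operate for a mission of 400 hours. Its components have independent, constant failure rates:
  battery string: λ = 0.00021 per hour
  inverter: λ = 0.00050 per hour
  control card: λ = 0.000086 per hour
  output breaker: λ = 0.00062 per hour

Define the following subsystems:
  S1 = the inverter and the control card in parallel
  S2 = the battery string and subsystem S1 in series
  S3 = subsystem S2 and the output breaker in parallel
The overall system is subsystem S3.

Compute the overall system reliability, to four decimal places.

0.9811

R(battery string) = exp(−0.00021 × 400) = 0.919431
R(inverter) = exp(−0.00050 × 400) = 0.818731
R(control card) = exp(−0.000086 × 400) = 0.966185
R(output breaker) = exp(−0.00062 × 400) = 0.780360
Parallel (inverter and control card): 1 − (1 − 0.818731)(1 − 0.966185) = 0.993870
Series (battery string and [0.993870]): 0.919431 × 0.993870 = 0.913795
Parallel ([0.913795] and output breaker): 1 − (1 − 0.913795)(1 − 0.780360) = 0.9811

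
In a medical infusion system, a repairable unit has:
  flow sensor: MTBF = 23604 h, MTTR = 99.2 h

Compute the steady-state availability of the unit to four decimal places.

A(flow sensor) = MTBF/(MTBF+MTTR) = 23604/(23604+99.2) = 0.9958

0.9958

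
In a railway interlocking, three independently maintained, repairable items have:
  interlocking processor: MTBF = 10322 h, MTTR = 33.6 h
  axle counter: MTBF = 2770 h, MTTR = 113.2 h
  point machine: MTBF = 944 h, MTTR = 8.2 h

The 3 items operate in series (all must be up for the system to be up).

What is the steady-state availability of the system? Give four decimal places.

A(interlocking processor) = MTBF/(MTBF+MTTR) = 10322/(10322+33.6) = 0.996755
A(axle counter) = MTBF/(MTBF+MTTR) = 2770/(2770+113.2) = 0.960738
A(point machine) = MTBF/(MTBF+MTTR) = 944/(944+8.2) = 0.991388
Series availability: 0.996755 × 0.960738 × 0.991388 = 0.9494

0.9494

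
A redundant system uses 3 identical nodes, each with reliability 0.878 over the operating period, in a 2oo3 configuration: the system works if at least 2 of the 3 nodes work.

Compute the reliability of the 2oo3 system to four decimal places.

0.9590

R = Σ_{i=2}^{3} C(3,i) p^i (1−p)^{3−i} with p = 0.878
C(3,2)·0.878^2·0.122^1 = 0.282144
C(3,3)·0.878^3·0.122^0 = 0.676836
Sum = 0.9590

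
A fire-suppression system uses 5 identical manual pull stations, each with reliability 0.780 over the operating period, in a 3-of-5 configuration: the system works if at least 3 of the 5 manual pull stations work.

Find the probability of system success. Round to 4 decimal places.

R = Σ_{i=3}^{5} C(5,i) p^i (1−p)^{5−i} with p = 0.780
C(5,3)·0.780^3·0.220^2 = 0.229683
C(5,4)·0.780^4·0.220^1 = 0.407166
C(5,5)·0.780^5·0.220^0 = 0.288717
Sum = 0.9256

0.9256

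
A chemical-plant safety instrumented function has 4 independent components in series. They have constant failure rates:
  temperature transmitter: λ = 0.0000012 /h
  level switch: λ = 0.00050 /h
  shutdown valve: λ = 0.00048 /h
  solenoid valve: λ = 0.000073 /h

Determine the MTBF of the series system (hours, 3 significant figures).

949

Series of exponential components: λ_sys = Σ λ_i
λ_sys = 0.0000012 + 0.00050 + 0.00048 + 0.000073 = 1.0542e-03 /h
MTBF = 1 / λ_sys = 949 h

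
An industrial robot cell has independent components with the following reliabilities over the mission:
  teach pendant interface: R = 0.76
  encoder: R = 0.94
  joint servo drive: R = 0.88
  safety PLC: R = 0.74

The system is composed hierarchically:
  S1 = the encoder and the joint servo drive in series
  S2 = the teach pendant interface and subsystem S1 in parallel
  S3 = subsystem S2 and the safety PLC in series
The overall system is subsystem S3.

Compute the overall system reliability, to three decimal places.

Series (encoder and joint servo drive): 0.94000 × 0.88000 = 0.82720
Parallel (teach pendant interface and [0.82720]): 1 − (1 − 0.76000)(1 − 0.82720) = 0.95853
Series ([0.95853] and safety PLC): 0.95853 × 0.74000 = 0.709

0.709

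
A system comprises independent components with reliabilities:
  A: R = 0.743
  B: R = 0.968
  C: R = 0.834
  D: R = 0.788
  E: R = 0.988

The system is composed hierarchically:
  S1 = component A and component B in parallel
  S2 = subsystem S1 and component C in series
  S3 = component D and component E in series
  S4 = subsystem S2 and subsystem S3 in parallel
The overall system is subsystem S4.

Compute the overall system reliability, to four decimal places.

Parallel (A and B): 1 − (1 − 0.743000)(1 − 0.968000) = 0.991776
Series ([0.991776] and C): 0.991776 × 0.834000 = 0.827141
Series (D and E): 0.788000 × 0.988000 = 0.778544
Parallel ([0.827141] and [0.778544]): 1 − (1 − 0.827141)(1 − 0.778544) = 0.9617

0.9617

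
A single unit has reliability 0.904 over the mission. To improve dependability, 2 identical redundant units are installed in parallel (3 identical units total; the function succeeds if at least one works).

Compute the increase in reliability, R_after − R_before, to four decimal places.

0.0951

R_before = 0.904
R_after = 1 − (1 − 0.904)^3 = 0.9991
ΔR = 0.9991 − 0.904 = 0.0951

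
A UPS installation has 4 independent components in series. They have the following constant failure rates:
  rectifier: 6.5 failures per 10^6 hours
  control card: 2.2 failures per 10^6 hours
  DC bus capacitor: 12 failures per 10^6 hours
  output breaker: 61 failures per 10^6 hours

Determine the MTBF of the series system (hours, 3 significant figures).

Series of exponential components: λ_sys = Σ λ_i
λ_sys = 0.0000065 + 0.0000022 + 0.000012 + 0.000061 = 8.1700e-05 /h
MTBF = 1 / λ_sys = 12200 h

12200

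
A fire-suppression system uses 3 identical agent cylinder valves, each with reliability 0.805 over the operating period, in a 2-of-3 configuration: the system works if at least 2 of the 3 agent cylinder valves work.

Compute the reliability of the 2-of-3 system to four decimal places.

R = Σ_{i=2}^{3} C(3,i) p^i (1−p)^{3−i} with p = 0.805
C(3,2)·0.805^2·0.195^1 = 0.379095
C(3,3)·0.805^3·0.195^0 = 0.521660
Sum = 0.9008

0.9008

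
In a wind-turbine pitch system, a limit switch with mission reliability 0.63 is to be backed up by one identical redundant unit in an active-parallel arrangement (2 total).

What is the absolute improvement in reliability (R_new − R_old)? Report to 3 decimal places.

0.233

R_before = 0.63
R_after = 1 − (1 − 0.63)^2 = 0.863
ΔR = 0.863 − 0.63 = 0.233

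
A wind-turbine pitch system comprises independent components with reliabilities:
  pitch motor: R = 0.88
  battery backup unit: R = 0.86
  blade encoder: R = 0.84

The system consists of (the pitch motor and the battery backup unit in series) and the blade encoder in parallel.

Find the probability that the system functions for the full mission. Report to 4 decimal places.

Series (pitch motor and battery backup unit): 0.880000 × 0.860000 = 0.756800
Parallel ([0.756800] and blade encoder): 1 − (1 − 0.756800)(1 − 0.840000) = 0.9611

0.9611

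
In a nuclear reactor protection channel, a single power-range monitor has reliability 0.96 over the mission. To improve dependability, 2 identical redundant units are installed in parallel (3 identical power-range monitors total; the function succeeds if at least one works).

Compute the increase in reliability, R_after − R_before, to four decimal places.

0.0399

R_before = 0.96
R_after = 1 − (1 − 0.96)^3 = 0.9999
ΔR = 0.9999 − 0.96 = 0.0399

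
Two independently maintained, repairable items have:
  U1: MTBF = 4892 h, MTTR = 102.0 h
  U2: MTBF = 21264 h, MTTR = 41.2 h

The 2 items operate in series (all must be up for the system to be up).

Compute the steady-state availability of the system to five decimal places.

0.97768

A(U1) = MTBF/(MTBF+MTTR) = 4892/(4892+102.0) = 0.979575
A(U2) = MTBF/(MTBF+MTTR) = 21264/(21264+41.2) = 0.998066
Series availability: 0.979575 × 0.998066 = 0.97768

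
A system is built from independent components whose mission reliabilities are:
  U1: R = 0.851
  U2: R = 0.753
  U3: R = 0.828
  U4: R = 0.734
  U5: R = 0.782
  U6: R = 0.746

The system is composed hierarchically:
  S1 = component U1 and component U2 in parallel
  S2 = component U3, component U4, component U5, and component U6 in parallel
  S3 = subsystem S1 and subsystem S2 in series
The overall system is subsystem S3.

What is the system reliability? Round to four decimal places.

0.9608

Parallel (U1 and U2): 1 − (1 − 0.851000)(1 − 0.753000) = 0.963197
Parallel (U3, U4, U5, and U6): 1 − (1 − 0.828000)(1 − 0.734000)(1 − 0.782000)(1 − 0.746000) = 0.997467
Series ([0.963197] and [0.997467]): 0.963197 × 0.997467 = 0.9608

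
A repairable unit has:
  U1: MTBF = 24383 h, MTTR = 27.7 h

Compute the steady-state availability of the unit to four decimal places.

A(U1) = MTBF/(MTBF+MTTR) = 24383/(24383+27.7) = 0.9989

0.9989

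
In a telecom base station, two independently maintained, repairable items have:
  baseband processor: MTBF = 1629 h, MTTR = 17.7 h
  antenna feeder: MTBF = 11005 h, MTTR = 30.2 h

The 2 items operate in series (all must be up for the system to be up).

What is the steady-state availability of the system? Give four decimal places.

A(baseband processor) = MTBF/(MTBF+MTTR) = 1629/(1629+17.7) = 0.989251
A(antenna feeder) = MTBF/(MTBF+MTTR) = 11005/(11005+30.2) = 0.997263
Series availability: 0.989251 × 0.997263 = 0.9865

0.9865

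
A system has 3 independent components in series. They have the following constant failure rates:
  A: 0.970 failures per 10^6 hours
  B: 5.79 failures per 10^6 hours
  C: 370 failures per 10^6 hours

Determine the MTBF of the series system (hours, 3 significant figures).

Series of exponential components: λ_sys = Σ λ_i
λ_sys = 0.000000970 + 0.00000579 + 0.000370 = 3.7676e-04 /h
MTBF = 1 / λ_sys = 2650 h

2650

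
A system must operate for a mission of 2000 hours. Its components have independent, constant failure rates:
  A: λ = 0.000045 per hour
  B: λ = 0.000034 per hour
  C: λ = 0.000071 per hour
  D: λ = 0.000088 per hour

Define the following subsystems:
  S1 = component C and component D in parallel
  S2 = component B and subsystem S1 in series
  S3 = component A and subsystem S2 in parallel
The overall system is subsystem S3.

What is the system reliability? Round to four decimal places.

R(A) = exp(−0.000045 × 2000) = 0.913931
R(B) = exp(−0.000034 × 2000) = 0.934260
R(C) = exp(−0.000071 × 2000) = 0.867621
R(D) = exp(−0.000088 × 2000) = 0.838618
Parallel (C and D): 1 − (1 − 0.867621)(1 − 0.838618) = 0.978636
Series (B and [0.978636]): 0.934260 × 0.978636 = 0.914300
Parallel (A and [0.914300]): 1 − (1 − 0.913931)(1 − 0.914300) = 0.9926

0.9926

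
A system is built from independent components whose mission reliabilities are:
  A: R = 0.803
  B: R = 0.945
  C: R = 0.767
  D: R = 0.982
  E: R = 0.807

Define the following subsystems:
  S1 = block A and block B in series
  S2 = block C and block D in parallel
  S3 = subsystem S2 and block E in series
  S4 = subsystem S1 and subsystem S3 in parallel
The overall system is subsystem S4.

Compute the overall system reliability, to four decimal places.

0.9526

Series (A and B): 0.803000 × 0.945000 = 0.758835
Parallel (C and D): 1 − (1 − 0.767000)(1 − 0.982000) = 0.995806
Series ([0.995806] and E): 0.995806 × 0.807000 = 0.803615
Parallel ([0.758835] and [0.803615]): 1 − (1 − 0.758835)(1 − 0.803615) = 0.9526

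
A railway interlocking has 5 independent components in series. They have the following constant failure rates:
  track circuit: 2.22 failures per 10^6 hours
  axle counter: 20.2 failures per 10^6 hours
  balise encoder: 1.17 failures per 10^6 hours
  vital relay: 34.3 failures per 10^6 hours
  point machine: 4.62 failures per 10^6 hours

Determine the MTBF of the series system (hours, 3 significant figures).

Series of exponential components: λ_sys = Σ λ_i
λ_sys = 0.00000222 + 0.0000202 + 0.00000117 + 0.0000343 + 0.00000462 = 6.2510e-05 /h
MTBF = 1 / λ_sys = 16000 h

16000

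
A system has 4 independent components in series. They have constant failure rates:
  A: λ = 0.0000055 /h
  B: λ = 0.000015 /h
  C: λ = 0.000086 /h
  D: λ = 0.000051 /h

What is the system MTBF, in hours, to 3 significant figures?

Series of exponential components: λ_sys = Σ λ_i
λ_sys = 0.0000055 + 0.000015 + 0.000086 + 0.000051 = 1.5750e-04 /h
MTBF = 1 / λ_sys = 6350 h

6350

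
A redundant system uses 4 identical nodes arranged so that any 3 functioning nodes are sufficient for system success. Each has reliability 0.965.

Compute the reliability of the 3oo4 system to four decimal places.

0.9930

R = Σ_{i=3}^{4} C(4,i) p^i (1−p)^{4−i} with p = 0.965
C(4,3)·0.965^3·0.035^1 = 0.125808
C(4,4)·0.965^4·0.035^0 = 0.867180
Sum = 0.9930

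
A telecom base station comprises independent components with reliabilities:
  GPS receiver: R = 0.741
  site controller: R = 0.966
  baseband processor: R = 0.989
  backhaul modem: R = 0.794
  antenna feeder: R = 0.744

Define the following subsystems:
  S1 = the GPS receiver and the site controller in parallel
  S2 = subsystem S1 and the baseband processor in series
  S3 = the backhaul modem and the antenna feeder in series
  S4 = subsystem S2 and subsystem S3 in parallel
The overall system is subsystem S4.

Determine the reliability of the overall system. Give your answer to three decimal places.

Parallel (GPS receiver and site controller): 1 − (1 − 0.74100)(1 − 0.96600) = 0.99119
Series ([0.99119] and baseband processor): 0.99119 × 0.98900 = 0.98029
Series (backhaul modem and antenna feeder): 0.79400 × 0.74400 = 0.59074
Parallel ([0.98029] and [0.59074]): 1 − (1 − 0.98029)(1 − 0.59074) = 0.992

0.992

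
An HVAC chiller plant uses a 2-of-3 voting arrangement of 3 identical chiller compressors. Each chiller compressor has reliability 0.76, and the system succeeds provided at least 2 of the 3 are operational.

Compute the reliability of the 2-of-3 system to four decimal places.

R = Σ_{i=2}^{3} C(3,i) p^i (1−p)^{3−i} with p = 0.76
C(3,2)·0.76^2·0.24^1 = 0.415872
C(3,3)·0.76^3·0.24^0 = 0.438976
Sum = 0.8548

0.8548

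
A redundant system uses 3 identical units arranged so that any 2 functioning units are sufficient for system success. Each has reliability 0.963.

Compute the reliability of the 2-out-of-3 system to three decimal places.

0.996

R = Σ_{i=2}^{3} C(3,i) p^i (1−p)^{3−i} with p = 0.963
C(3,2)·0.963^2·0.037^1 = 0.10294
C(3,3)·0.963^3·0.037^0 = 0.89306
Sum = 0.996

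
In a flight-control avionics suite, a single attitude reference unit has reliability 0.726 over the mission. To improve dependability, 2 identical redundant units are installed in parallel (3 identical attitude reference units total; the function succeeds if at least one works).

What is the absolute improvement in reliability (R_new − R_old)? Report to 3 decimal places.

0.253

R_before = 0.726
R_after = 1 − (1 − 0.726)^3 = 0.979
ΔR = 0.979 − 0.726 = 0.253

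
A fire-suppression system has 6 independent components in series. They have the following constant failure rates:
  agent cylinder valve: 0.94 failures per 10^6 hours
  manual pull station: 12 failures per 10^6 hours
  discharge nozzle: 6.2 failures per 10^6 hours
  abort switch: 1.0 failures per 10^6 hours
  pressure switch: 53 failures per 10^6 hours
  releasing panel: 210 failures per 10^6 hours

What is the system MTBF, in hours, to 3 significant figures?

Series of exponential components: λ_sys = Σ λ_i
λ_sys = 0.00000094 + 0.000012 + 0.0000062 + 0.0000010 + 0.000053 + 0.00021 = 2.8314e-04 /h
MTBF = 1 / λ_sys = 3530 h

3530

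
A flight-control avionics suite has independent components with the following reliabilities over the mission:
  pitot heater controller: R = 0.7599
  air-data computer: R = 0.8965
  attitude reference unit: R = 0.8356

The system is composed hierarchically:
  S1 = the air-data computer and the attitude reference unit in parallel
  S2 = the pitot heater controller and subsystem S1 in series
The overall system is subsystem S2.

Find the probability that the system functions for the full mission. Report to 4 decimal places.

Parallel (air-data computer and attitude reference unit): 1 − (1 − 0.896500)(1 − 0.835600) = 0.982985
Series (pitot heater controller and [0.982985]): 0.759900 × 0.982985 = 0.7470

0.7470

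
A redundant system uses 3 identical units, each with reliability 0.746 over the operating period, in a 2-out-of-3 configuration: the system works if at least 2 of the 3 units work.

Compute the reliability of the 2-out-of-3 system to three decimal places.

R = Σ_{i=2}^{3} C(3,i) p^i (1−p)^{3−i} with p = 0.746
C(3,2)·0.746^2·0.254^1 = 0.42407
C(3,3)·0.746^3·0.254^0 = 0.41516
Sum = 0.839

0.839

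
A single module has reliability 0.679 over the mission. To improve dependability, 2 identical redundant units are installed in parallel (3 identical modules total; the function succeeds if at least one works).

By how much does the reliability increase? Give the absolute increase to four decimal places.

0.2879

R_before = 0.679
R_after = 1 − (1 − 0.679)^3 = 0.9669
ΔR = 0.9669 − 0.679 = 0.2879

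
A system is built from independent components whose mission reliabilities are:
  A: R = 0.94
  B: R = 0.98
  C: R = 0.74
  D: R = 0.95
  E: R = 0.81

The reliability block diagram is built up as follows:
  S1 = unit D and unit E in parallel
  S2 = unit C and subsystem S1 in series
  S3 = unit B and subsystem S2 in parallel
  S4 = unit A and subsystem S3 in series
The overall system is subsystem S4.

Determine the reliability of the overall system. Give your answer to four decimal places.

0.9350

Parallel (D and E): 1 − (1 − 0.950000)(1 − 0.810000) = 0.990500
Series (C and [0.990500]): 0.740000 × 0.990500 = 0.732970
Parallel (B and [0.732970]): 1 − (1 − 0.980000)(1 − 0.732970) = 0.994659
Series (A and [0.994659]): 0.940000 × 0.994659 = 0.9350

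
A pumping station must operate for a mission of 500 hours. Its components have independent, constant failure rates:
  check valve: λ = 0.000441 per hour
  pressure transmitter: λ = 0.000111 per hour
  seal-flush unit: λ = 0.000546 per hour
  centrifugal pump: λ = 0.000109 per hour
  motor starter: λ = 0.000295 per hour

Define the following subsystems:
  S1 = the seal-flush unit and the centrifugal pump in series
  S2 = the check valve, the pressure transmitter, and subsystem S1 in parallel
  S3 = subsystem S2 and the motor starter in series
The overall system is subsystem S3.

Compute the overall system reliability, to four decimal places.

0.8603

R(check valve) = exp(−0.000441 × 500) = 0.802118
R(pressure transmitter) = exp(−0.000111 × 500) = 0.946012
R(seal-flush unit) = exp(−0.000546 × 500) = 0.761093
R(centrifugal pump) = exp(−0.000109 × 500) = 0.946959
R(motor starter) = exp(−0.000295 × 500) = 0.862862
Series (seal-flush unit and centrifugal pump): 0.761093 × 0.946959 = 0.720724
Parallel (check valve, pressure transmitter, and [0.720724]): 1 − (1 − 0.802118)(1 − 0.946012)(1 − 0.720724) = 0.997016
Series ([0.997016] and motor starter): 0.997016 × 0.862862 = 0.8603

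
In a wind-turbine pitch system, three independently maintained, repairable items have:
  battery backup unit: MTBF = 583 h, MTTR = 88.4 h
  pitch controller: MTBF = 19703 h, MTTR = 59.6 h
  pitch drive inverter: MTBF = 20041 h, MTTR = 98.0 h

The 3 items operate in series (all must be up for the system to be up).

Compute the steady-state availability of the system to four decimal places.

0.8615

A(battery backup unit) = MTBF/(MTBF+MTTR) = 583/(583+88.4) = 0.868335
A(pitch controller) = MTBF/(MTBF+MTTR) = 19703/(19703+59.6) = 0.996984
A(pitch drive inverter) = MTBF/(MTBF+MTTR) = 20041/(20041+98.0) = 0.995134
Series availability: 0.868335 × 0.996984 × 0.995134 = 0.8615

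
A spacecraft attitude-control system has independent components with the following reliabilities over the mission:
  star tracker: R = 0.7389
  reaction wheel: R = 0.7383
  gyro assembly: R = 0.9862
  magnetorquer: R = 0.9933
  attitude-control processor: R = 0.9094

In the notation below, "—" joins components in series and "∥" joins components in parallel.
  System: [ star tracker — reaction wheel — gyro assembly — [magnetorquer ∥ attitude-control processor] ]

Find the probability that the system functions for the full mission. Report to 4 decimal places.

Parallel (magnetorquer and attitude-control processor): 1 − (1 − 0.993300)(1 − 0.909400) = 0.999393
Series (star tracker, reaction wheel, gyro assembly, and [0.999393]): 0.738900 × 0.738300 × 0.986200 × 0.999393 = 0.5377

0.5377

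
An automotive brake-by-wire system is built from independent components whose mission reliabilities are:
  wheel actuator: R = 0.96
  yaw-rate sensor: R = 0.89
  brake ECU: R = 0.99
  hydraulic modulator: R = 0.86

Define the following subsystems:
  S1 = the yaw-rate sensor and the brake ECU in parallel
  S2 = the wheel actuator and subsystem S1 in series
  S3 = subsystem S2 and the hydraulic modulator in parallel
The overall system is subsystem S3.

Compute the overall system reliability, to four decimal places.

Parallel (yaw-rate sensor and brake ECU): 1 − (1 − 0.890000)(1 − 0.990000) = 0.998900
Series (wheel actuator and [0.998900]): 0.960000 × 0.998900 = 0.958944
Parallel ([0.958944] and hydraulic modulator): 1 − (1 − 0.958944)(1 − 0.860000) = 0.9943

0.9943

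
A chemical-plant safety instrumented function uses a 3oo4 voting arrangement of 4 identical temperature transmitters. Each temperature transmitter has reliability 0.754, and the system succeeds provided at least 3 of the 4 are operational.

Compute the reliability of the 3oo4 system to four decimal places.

R = Σ_{i=3}^{4} C(4,i) p^i (1−p)^{4−i} with p = 0.754
C(4,3)·0.754^3·0.246^1 = 0.421802
C(4,4)·0.754^4·0.246^0 = 0.323210
Sum = 0.7450

0.7450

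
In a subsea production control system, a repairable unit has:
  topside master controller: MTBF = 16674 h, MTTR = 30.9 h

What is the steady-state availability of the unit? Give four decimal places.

0.9982

A(topside master controller) = MTBF/(MTBF+MTTR) = 16674/(16674+30.9) = 0.9982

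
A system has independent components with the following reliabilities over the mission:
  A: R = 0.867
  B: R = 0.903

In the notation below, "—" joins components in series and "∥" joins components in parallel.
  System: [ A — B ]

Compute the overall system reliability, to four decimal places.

Series (A and B): 0.867000 × 0.903000 = 0.7829

0.7829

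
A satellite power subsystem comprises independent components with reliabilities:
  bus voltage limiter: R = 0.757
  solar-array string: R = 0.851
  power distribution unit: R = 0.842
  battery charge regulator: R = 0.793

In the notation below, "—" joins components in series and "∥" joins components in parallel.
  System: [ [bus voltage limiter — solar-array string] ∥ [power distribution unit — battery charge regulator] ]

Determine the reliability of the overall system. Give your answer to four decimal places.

0.8818

Series (bus voltage limiter and solar-array string): 0.757000 × 0.851000 = 0.644207
Series (power distribution unit and battery charge regulator): 0.842000 × 0.793000 = 0.667706
Parallel ([0.644207] and [0.667706]): 1 − (1 − 0.644207)(1 − 0.667706) = 0.8818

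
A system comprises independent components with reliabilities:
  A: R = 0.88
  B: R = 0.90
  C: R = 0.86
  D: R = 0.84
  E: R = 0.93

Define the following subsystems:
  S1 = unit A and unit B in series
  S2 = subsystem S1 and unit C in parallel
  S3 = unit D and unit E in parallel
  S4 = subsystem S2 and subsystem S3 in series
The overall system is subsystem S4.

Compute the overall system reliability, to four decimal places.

Series (A and B): 0.880000 × 0.900000 = 0.792000
Parallel ([0.792000] and C): 1 − (1 − 0.792000)(1 − 0.860000) = 0.970880
Parallel (D and E): 1 − (1 − 0.840000)(1 − 0.930000) = 0.988800
Series ([0.970880] and [0.988800]): 0.970880 × 0.988800 = 0.9600

0.9600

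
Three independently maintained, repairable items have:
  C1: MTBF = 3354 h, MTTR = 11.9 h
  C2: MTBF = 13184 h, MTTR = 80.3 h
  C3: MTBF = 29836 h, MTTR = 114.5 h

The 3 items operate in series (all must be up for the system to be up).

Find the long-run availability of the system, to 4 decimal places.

0.9866

A(C1) = MTBF/(MTBF+MTTR) = 3354/(3354+11.9) = 0.996465
A(C2) = MTBF/(MTBF+MTTR) = 13184/(13184+80.3) = 0.993946
A(C3) = MTBF/(MTBF+MTTR) = 29836/(29836+114.5) = 0.996177
Series availability: 0.996465 × 0.993946 × 0.996177 = 0.9866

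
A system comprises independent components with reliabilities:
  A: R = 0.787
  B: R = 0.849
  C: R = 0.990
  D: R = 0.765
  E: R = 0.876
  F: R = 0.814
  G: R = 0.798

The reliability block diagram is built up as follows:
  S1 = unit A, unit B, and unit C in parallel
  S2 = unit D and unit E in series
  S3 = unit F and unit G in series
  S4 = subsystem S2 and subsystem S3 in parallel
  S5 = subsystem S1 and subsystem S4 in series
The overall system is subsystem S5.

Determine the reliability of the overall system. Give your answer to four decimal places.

0.8841

Parallel (A, B, and C): 1 − (1 − 0.787000)(1 − 0.849000)(1 − 0.990000) = 0.999678
Series (D and E): 0.765000 × 0.876000 = 0.670140
Series (F and G): 0.814000 × 0.798000 = 0.649572
Parallel ([0.670140] and [0.649572]): 1 − (1 − 0.670140)(1 − 0.649572) = 0.884408
Series ([0.999678] and [0.884408]): 0.999678 × 0.884408 = 0.8841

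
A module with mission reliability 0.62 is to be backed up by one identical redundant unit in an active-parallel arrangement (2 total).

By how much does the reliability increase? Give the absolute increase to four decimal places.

R_before = 0.62
R_after = 1 − (1 − 0.62)^2 = 0.8556
ΔR = 0.8556 − 0.62 = 0.2356

0.2356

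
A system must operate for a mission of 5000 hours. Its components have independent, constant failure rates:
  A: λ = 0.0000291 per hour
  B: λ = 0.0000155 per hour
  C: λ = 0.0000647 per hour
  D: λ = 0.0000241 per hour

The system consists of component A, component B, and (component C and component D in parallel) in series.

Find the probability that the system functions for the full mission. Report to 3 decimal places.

0.775

R(A) = exp(−0.0000291 × 5000) = 0.86459
R(B) = exp(−0.0000155 × 5000) = 0.92543
R(C) = exp(−0.0000647 × 5000) = 0.72361
R(D) = exp(−0.0000241 × 5000) = 0.88648
Parallel (C and D): 1 − (1 − 0.72361)(1 − 0.88648) = 0.96862
Series (A, B, and [0.96862]): 0.86459 × 0.92543 × 0.96862 = 0.775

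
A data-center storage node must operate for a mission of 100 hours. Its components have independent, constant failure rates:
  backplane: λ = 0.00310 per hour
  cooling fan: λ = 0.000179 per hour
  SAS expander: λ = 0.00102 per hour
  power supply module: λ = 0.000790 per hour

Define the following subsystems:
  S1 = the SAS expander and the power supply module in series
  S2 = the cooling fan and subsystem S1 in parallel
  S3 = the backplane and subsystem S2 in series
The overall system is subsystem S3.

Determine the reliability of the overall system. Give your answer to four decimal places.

R(backplane) = exp(−0.00310 × 100) = 0.733447
R(cooling fan) = exp(−0.000179 × 100) = 0.982259
R(SAS expander) = exp(−0.00102 × 100) = 0.903030
R(power supply module) = exp(−0.000790 × 100) = 0.924040
Series (SAS expander and power supply module): 0.903030 × 0.924040 = 0.834436
Parallel (cooling fan and [0.834436]): 1 − (1 − 0.982259)(1 − 0.834436) = 0.997063
Series (backplane and [0.997063]): 0.733447 × 0.997063 = 0.7313

0.7313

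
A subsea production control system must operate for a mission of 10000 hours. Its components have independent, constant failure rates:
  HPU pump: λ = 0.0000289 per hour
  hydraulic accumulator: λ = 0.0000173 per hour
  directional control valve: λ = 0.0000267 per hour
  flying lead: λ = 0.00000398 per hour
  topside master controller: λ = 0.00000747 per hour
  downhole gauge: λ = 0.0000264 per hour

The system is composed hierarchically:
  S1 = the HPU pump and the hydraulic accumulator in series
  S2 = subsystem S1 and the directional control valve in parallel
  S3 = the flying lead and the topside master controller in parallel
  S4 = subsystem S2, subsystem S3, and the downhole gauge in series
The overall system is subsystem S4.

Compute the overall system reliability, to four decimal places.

0.6994

R(HPU pump) = exp(−0.0000289 × 10000) = 0.749012
R(hydraulic accumulator) = exp(−0.0000173 × 10000) = 0.841138
R(directional control valve) = exp(−0.0000267 × 10000) = 0.765673
R(flying lead) = exp(−0.00000398 × 10000) = 0.960982
R(topside master controller) = exp(−0.00000747 × 10000) = 0.928022
R(downhole gauge) = exp(−0.0000264 × 10000) = 0.767974
Series (HPU pump and hydraulic accumulator): 0.749012 × 0.841138 = 0.630022
Parallel ([0.630022] and directional control valve): 1 − (1 − 0.630022)(1 − 0.765673) = 0.913304
Parallel (flying lead and topside master controller): 1 − (1 − 0.960982)(1 − 0.928022) = 0.997192
Series ([0.913304], [0.997192], and downhole gauge): 0.913304 × 0.997192 × 0.767974 = 0.6994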